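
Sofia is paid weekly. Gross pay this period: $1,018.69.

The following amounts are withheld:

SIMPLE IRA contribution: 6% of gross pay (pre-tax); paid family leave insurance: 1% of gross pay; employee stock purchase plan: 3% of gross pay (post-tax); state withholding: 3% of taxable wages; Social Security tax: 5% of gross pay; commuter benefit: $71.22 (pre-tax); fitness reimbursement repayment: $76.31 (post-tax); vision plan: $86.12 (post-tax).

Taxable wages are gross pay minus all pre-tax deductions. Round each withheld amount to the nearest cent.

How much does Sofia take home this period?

$605.65

Commuter benefit: $71.22
SIMPLE IRA contribution: $1,018.69 × 0.06 = $61.12
Pre-tax total = $71.22 + $61.12 = $132.34
Taxable wages = $1,018.69 − $132.34 = $886.35
State withholding: $886.35 × 0.03 = $26.59
Paid family leave insurance: $1,018.69 × 0.01 = $10.19
Social Security tax: $1,018.69 × 0.05 = $50.93
Employee stock purchase plan: $1,018.69 × 0.03 = $30.56
Vision plan: $86.12
Fitness reimbursement repayment: $76.31
Total deductions = $71.22 + $61.12 + $26.59 + $10.19 + $50.93 + $30.56 + $86.12 + $76.31 = $413.04
Net pay = $1,018.69 − $413.04 = $605.65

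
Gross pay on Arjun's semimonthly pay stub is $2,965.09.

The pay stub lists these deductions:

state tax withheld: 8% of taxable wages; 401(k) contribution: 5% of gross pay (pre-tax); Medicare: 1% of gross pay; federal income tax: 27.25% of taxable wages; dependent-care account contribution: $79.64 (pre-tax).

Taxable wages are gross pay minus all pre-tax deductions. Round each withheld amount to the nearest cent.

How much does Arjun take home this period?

$1,742.68

401(k) contribution: $2,965.09 × 0.05 = $148.25
Dependent-care account contribution: $79.64
Pre-tax total = $148.25 + $79.64 = $227.89
Taxable wages = $2,965.09 − $227.89 = $2,737.20
State tax withheld: $2,737.20 × 0.08 = $218.98
Federal income tax: $2,737.20 × 0.2725 = $745.89
Medicare: $2,965.09 × 0.01 = $29.65
Total deductions = $148.25 + $79.64 + $218.98 + $745.89 + $29.65 = $1,222.41
Net pay = $2,965.09 − $1,222.41 = $1,742.68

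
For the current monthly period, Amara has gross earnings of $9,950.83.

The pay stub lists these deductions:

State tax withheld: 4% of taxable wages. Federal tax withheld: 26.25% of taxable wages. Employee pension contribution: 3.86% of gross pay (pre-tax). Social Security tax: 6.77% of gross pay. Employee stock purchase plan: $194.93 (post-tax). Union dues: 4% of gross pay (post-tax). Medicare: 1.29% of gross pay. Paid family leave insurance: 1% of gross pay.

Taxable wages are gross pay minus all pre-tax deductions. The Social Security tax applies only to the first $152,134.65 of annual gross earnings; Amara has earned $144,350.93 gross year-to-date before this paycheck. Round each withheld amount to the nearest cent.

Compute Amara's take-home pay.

$5,324.99

Employee pension contribution: $9,950.83 × 0.0386 = $384.10
Taxable wages = $9,950.83 − $384.10 = $9,566.73
State tax withheld: $9,566.73 × 0.04 = $382.67
Federal tax withheld: $9,566.73 × 0.2625 = $2,511.27
Social Security tax: only $152,134.65 − $144,350.93 = $7,783.72 of this check is subject → $7,783.72 × 0.0677 = $526.96
Medicare: $9,950.83 × 0.0129 = $128.37
Paid family leave insurance: $9,950.83 × 0.01 = $99.51
Employee stock purchase plan: $194.93
Union dues: $9,950.83 × 0.04 = $398.03
Total deductions = $384.10 + $382.67 + $2,511.27 + $526.96 + $128.37 + $99.51 + $194.93 + $398.03 = $4,625.84
Net pay = $9,950.83 − $4,625.84 = $5,324.99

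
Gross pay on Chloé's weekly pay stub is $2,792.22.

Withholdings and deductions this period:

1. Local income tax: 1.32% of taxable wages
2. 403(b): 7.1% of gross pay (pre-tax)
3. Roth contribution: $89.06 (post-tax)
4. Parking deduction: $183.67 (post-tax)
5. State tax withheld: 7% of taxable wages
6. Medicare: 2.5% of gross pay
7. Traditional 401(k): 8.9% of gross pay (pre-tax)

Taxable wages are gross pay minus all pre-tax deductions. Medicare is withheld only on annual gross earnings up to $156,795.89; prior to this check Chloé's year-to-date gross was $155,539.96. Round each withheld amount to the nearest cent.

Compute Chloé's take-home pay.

Traditional 401(k): $2,792.22 × 0.089 = $248.51
403(b): $2,792.22 × 0.071 = $198.25
Pre-tax total = $248.51 + $198.25 = $446.76
Taxable wages = $2,792.22 − $446.76 = $2,345.46
State tax withheld: $2,345.46 × 0.07 = $164.18
Local income tax: $2,345.46 × 0.0132 = $30.96
Medicare: only $156,795.89 − $155,539.96 = $1,255.93 of this check is subject → $1,255.93 × 0.025 = $31.40
Parking deduction: $183.67
Roth contribution: $89.06
Total deductions = $248.51 + $198.25 + $164.18 + $30.96 + $31.40 + $183.67 + $89.06 = $946.03
Net pay = $2,792.22 − $946.03 = $1,846.19

$1,846.19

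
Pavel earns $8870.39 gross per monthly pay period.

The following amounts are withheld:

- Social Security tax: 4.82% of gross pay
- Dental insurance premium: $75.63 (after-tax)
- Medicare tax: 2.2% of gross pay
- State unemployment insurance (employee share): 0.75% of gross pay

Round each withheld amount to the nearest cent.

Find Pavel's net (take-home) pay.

State unemployment insurance (employee share): $8870.39 × 0.0075 = $66.53
Medicare tax: $8870.39 × 0.022 = $195.15
Social Security tax: $8870.39 × 0.0482 = $427.55
Dental insurance premium: $75.63
Total deductions = $66.53 + $195.15 + $427.55 + $75.63 = $764.86
Net pay = $8870.39 − $764.86 = $8105.53

$8105.53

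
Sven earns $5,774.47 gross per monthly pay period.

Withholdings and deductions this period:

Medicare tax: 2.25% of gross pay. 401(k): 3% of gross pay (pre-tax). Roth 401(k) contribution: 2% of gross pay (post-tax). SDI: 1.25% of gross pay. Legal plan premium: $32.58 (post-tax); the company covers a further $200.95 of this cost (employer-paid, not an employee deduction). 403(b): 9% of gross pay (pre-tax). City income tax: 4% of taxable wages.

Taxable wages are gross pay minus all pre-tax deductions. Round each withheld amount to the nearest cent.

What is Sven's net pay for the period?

$4,528.10

403(b): $5,774.47 × 0.09 = $519.70
401(k): $5,774.47 × 0.03 = $173.23
Pre-tax total = $519.70 + $173.23 = $692.93
Taxable wages = $5,774.47 − $692.93 = $5,081.54
City income tax: $5,081.54 × 0.04 = $203.26
SDI: $5,774.47 × 0.0125 = $72.18
Medicare tax: $5,774.47 × 0.0225 = $129.93
Legal plan premium: $32.58
Roth 401(k) contribution: $5,774.47 × 0.02 = $115.49
(Employer's $200.95 toward legal plan premium is not withheld from the employee.)
Total deductions = $519.70 + $173.23 + $203.26 + $72.18 + $129.93 + $32.58 + $115.49 = $1,246.37
Net pay = $5,774.47 − $1,246.37 = $4,528.10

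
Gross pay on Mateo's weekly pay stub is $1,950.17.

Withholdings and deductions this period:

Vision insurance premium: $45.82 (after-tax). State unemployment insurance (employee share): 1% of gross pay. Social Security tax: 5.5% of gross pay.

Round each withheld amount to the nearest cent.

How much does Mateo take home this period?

Social Security tax: $1,950.17 × 0.055 = $107.26
State unemployment insurance (employee share): $1,950.17 × 0.01 = $19.50
Vision insurance premium: $45.82
Total deductions = $107.26 + $19.50 + $45.82 = $172.58
Net pay = $1,950.17 − $172.58 = $1,777.59

$1,777.59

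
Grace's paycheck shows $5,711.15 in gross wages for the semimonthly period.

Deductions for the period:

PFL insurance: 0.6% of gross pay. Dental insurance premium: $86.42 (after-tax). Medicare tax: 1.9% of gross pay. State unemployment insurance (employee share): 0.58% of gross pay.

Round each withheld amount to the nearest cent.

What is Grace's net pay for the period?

$5,448.83

PFL insurance: $5,711.15 × 0.006 = $34.27
Medicare tax: $5,711.15 × 0.019 = $108.51
State unemployment insurance (employee share): $5,711.15 × 0.0058 = $33.12
Dental insurance premium: $86.42
Total deductions = $34.27 + $108.51 + $33.12 + $86.42 = $262.32
Net pay = $5,711.15 − $262.32 = $5,448.83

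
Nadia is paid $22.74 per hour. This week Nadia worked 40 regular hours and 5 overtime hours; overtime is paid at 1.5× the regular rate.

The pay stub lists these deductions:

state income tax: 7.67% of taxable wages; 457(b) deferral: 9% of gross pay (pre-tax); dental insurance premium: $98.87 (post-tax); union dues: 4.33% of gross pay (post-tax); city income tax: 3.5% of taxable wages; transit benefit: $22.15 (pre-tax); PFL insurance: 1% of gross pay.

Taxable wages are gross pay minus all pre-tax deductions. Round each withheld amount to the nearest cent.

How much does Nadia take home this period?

$697.03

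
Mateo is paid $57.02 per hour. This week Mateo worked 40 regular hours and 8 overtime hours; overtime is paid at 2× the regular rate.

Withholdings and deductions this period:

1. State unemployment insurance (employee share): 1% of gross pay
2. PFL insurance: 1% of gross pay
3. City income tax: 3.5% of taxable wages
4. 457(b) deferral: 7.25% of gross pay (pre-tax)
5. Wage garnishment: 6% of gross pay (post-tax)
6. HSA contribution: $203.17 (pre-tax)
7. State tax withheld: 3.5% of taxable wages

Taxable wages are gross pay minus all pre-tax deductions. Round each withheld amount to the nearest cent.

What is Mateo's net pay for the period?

$2309.90

Regular pay: 40 × $57.02 = $2280.80
Overtime pay: 8 × $57.02 × 2 = $912.32
Gross pay = $2280.80 + $912.32 = $3193.12
457(b) deferral: $3193.12 × 0.0725 = $231.50
HSA contribution: $203.17
Pre-tax total = $231.50 + $203.17 = $434.67
Taxable wages = $3193.12 − $434.67 = $2758.45
City income tax: $2758.45 × 0.035 = $96.55
State tax withheld: $2758.45 × 0.035 = $96.55
PFL insurance: $3193.12 × 0.01 = $31.93
State unemployment insurance (employee share): $3193.12 × 0.01 = $31.93
Wage garnishment: $3193.12 × 0.06 = $191.59
Total deductions = $231.50 + $203.17 + $96.55 + $96.55 + $31.93 + $31.93 + $191.59 = $883.22
Net pay = $3193.12 − $883.22 = $2309.90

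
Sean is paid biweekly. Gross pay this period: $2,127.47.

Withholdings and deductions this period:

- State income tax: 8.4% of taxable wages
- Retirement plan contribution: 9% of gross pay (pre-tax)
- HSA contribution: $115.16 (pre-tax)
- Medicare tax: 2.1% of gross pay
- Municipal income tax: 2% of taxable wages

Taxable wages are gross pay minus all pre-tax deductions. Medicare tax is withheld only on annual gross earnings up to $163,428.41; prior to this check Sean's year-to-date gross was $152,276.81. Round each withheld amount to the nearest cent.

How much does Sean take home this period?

Retirement plan contribution: $2,127.47 × 0.09 = $191.47
HSA contribution: $115.16
Pre-tax total = $191.47 + $115.16 = $306.63
Taxable wages = $2,127.47 − $306.63 = $1,820.84
Municipal income tax: $1,820.84 × 0.02 = $36.42
State income tax: $1,820.84 × 0.084 = $152.95
Medicare tax: cap not yet reached, full $2,127.47 is subject → $2,127.47 × 0.021 = $44.68
Total deductions = $191.47 + $115.16 + $36.42 + $152.95 + $44.68 = $540.68
Net pay = $2,127.47 − $540.68 = $1,586.79

$1,586.79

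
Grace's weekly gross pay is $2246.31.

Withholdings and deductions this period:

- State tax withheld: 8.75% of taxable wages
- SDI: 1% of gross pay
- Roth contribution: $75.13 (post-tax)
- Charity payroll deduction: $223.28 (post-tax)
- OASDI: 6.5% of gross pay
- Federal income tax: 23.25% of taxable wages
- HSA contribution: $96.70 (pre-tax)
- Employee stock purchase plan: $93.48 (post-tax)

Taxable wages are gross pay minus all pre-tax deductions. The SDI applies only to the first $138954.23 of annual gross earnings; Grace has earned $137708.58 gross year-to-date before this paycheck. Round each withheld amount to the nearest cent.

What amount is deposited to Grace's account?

$911.38

HSA contribution: $96.70
Taxable wages = $2246.31 − $96.70 = $2149.61
State tax withheld: $2149.61 × 0.0875 = $188.09
Federal income tax: $2149.61 × 0.2325 = $499.78
SDI: only $138954.23 − $137708.58 = $1245.65 of this check is subject → $1245.65 × 0.01 = $12.46
OASDI: $2246.31 × 0.065 = $146.01
Employee stock purchase plan: $93.48
Charity payroll deduction: $223.28
Roth contribution: $75.13
Total deductions = $96.70 + $188.09 + $499.78 + $12.46 + $146.01 + $93.48 + $223.28 + $75.13 = $1334.93
Net pay = $2246.31 − $1334.93 = $911.38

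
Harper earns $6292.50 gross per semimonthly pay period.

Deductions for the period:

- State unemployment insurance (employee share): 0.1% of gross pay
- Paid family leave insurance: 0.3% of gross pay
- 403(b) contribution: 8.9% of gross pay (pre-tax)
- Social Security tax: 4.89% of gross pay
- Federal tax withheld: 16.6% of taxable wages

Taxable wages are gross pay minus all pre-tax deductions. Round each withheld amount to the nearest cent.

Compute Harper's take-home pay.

$4448.01

403(b) contribution: $6292.50 × 0.089 = $560.03
Taxable wages = $6292.50 − $560.03 = $5732.47
Federal tax withheld: $5732.47 × 0.166 = $951.59
State unemployment insurance (employee share): $6292.50 × 0.001 = $6.29
Social Security tax: $6292.50 × 0.0489 = $307.70
Paid family leave insurance: $6292.50 × 0.003 = $18.88
Total deductions = $560.03 + $951.59 + $6.29 + $307.70 + $18.88 = $1844.49
Net pay = $6292.50 − $1844.49 = $4448.01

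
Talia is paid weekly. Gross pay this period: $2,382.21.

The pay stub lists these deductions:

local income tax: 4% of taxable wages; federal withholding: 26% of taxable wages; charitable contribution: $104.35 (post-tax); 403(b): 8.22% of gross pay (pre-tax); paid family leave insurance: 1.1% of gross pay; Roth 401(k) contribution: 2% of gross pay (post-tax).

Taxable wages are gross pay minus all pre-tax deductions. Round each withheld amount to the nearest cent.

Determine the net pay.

403(b): $2,382.21 × 0.0822 = $195.82
Taxable wages = $2,382.21 − $195.82 = $2,186.39
Federal withholding: $2,186.39 × 0.26 = $568.46
Local income tax: $2,186.39 × 0.04 = $87.46
Paid family leave insurance: $2,382.21 × 0.011 = $26.20
Charitable contribution: $104.35
Roth 401(k) contribution: $2,382.21 × 0.02 = $47.64
Total deductions = $195.82 + $568.46 + $87.46 + $26.20 + $104.35 + $47.64 = $1,029.93
Net pay = $2,382.21 − $1,029.93 = $1,352.28

$1,352.28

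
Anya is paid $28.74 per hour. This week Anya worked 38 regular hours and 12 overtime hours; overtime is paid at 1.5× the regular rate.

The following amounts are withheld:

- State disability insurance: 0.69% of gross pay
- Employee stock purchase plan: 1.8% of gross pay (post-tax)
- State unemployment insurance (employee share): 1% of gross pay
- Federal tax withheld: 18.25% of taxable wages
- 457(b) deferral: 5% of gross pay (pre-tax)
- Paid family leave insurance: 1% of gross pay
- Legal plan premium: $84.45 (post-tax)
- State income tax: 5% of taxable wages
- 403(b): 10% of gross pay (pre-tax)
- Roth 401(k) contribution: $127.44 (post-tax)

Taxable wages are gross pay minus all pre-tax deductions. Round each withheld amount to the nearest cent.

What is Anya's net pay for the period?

Regular pay: 38 × $28.74 = $1,092.12
Overtime pay: 12 × $28.74 × 1.5 = $517.32
Gross pay = $1,092.12 + $517.32 = $1,609.44
403(b): $1,609.44 × 0.1 = $160.94
457(b) deferral: $1,609.44 × 0.05 = $80.47
Pre-tax total = $160.94 + $80.47 = $241.41
Taxable wages = $1,609.44 − $241.41 = $1,368.03
Federal tax withheld: $1,368.03 × 0.1825 = $249.67
State income tax: $1,368.03 × 0.05 = $68.40
State disability insurance: $1,609.44 × 0.0069 = $11.11
Paid family leave insurance: $1,609.44 × 0.01 = $16.09
State unemployment insurance (employee share): $1,609.44 × 0.01 = $16.09
Employee stock purchase plan: $1,609.44 × 0.018 = $28.97
Legal plan premium: $84.45
Roth 401(k) contribution: $127.44
Total deductions = $160.94 + $80.47 + $249.67 + $68.40 + $11.11 + $16.09 + $16.09 + $28.97 + $84.45 + $127.44 = $843.63
Net pay = $1,609.44 − $843.63 = $765.81

$765.81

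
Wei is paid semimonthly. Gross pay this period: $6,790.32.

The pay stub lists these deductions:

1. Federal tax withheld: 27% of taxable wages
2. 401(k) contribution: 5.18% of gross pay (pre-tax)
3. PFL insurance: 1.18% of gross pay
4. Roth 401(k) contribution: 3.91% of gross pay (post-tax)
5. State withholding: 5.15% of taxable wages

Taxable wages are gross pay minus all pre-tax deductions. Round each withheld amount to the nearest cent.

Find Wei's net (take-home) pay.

$4,022.94

401(k) contribution: $6,790.32 × 0.0518 = $351.74
Taxable wages = $6,790.32 − $351.74 = $6,438.58
State withholding: $6,438.58 × 0.0515 = $331.59
Federal tax withheld: $6,438.58 × 0.27 = $1,738.42
PFL insurance: $6,790.32 × 0.0118 = $80.13
Roth 401(k) contribution: $6,790.32 × 0.0391 = $265.50
Total deductions = $351.74 + $331.59 + $1,738.42 + $80.13 + $265.50 = $2,767.38
Net pay = $6,790.32 − $2,767.38 = $4,022.94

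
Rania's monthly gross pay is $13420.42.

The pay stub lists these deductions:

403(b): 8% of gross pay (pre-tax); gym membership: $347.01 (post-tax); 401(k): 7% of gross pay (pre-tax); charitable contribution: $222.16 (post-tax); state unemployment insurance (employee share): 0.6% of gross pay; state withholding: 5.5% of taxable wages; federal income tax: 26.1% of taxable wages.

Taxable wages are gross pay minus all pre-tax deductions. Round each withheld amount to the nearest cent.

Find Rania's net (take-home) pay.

$7152.95

403(b): $13420.42 × 0.08 = $1073.63
401(k): $13420.42 × 0.07 = $939.43
Pre-tax total = $1073.63 + $939.43 = $2013.06
Taxable wages = $13420.42 − $2013.06 = $11407.36
State withholding: $11407.36 × 0.055 = $627.40
Federal income tax: $11407.36 × 0.261 = $2977.32
State unemployment insurance (employee share): $13420.42 × 0.006 = $80.52
Charitable contribution: $222.16
Gym membership: $347.01
Total deductions = $1073.63 + $939.43 + $627.40 + $2977.32 + $80.52 + $222.16 + $347.01 = $6267.47
Net pay = $13420.42 − $6267.47 = $7152.95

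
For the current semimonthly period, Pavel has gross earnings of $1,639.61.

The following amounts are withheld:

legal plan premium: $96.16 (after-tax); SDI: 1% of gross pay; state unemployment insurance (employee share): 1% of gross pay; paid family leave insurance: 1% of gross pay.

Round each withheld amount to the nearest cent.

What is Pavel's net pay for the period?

$1,494.25

State unemployment insurance (employee share): $1,639.61 × 0.01 = $16.40
SDI: $1,639.61 × 0.01 = $16.40
Paid family leave insurance: $1,639.61 × 0.01 = $16.40
Legal plan premium: $96.16
Total deductions = $16.40 + $16.40 + $16.40 + $96.16 = $145.36
Net pay = $1,639.61 − $145.36 = $1,494.25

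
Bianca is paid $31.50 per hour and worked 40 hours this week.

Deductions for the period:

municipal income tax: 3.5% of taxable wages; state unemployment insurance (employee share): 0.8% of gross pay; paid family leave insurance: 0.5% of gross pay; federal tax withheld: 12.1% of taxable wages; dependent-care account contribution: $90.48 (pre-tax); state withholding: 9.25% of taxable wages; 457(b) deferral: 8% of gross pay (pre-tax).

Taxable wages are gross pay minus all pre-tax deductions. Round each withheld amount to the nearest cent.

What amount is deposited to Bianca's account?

$786.75

Gross pay: 40 × $31.50 = $1,260.00
457(b) deferral: $1,260.00 × 0.08 = $100.80
Dependent-care account contribution: $90.48
Pre-tax total = $100.80 + $90.48 = $191.28
Taxable wages = $1,260.00 − $191.28 = $1,068.72
Federal tax withheld: $1,068.72 × 0.121 = $129.32
State withholding: $1,068.72 × 0.0925 = $98.86
Municipal income tax: $1,068.72 × 0.035 = $37.41
Paid family leave insurance: $1,260.00 × 0.005 = $6.30
State unemployment insurance (employee share): $1,260.00 × 0.008 = $10.08
Total deductions = $100.80 + $90.48 + $129.32 + $98.86 + $37.41 + $6.30 + $10.08 = $473.25
Net pay = $1,260.00 − $473.25 = $786.75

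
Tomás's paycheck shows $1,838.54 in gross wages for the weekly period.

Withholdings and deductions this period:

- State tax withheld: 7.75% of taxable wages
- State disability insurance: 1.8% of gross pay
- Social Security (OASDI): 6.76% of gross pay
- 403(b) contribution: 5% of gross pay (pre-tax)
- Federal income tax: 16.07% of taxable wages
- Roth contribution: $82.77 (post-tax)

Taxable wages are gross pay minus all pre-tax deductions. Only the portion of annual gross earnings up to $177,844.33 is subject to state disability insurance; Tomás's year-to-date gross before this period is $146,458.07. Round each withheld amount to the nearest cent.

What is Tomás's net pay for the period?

$1,090.42

403(b) contribution: $1,838.54 × 0.05 = $91.93
Taxable wages = $1,838.54 − $91.93 = $1,746.61
State tax withheld: $1,746.61 × 0.0775 = $135.36
Federal income tax: $1,746.61 × 0.1607 = $280.68
State disability insurance: cap not yet reached, full $1,838.54 is subject → $1,838.54 × 0.018 = $33.09
Social Security (OASDI): $1,838.54 × 0.0676 = $124.29
Roth contribution: $82.77
Total deductions = $91.93 + $135.36 + $280.68 + $33.09 + $124.29 + $82.77 = $748.12
Net pay = $1,838.54 − $748.12 = $1,090.42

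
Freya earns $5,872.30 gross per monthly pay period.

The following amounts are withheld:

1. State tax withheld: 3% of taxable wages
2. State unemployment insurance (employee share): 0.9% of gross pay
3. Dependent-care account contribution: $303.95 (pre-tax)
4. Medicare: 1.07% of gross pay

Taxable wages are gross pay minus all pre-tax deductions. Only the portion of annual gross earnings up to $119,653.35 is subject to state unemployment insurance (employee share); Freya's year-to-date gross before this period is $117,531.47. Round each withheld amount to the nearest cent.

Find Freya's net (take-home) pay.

Dependent-care account contribution: $303.95
Taxable wages = $5,872.30 − $303.95 = $5,568.35
State tax withheld: $5,568.35 × 0.03 = $167.05
State unemployment insurance (employee share): only $119,653.35 − $117,531.47 = $2,121.88 of this check is subject → $2,121.88 × 0.009 = $19.10
Medicare: $5,872.30 × 0.0107 = $62.83
Total deductions = $303.95 + $167.05 + $19.10 + $62.83 = $552.93
Net pay = $5,872.30 − $552.93 = $5,319.37

$5,319.37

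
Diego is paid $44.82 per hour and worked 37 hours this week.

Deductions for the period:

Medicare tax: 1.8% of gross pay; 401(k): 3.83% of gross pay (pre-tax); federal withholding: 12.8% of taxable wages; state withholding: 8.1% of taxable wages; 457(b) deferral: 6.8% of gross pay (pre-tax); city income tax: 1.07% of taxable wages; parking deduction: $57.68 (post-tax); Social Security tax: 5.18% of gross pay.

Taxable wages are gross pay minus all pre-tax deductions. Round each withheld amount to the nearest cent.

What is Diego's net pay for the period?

Gross pay: 37 × $44.82 = $1,658.34
401(k): $1,658.34 × 0.0383 = $63.51
457(b) deferral: $1,658.34 × 0.068 = $112.77
Pre-tax total = $63.51 + $112.77 = $176.28
Taxable wages = $1,658.34 − $176.28 = $1,482.06
City income tax: $1,482.06 × 0.0107 = $15.86
Federal withholding: $1,482.06 × 0.128 = $189.70
State withholding: $1,482.06 × 0.081 = $120.05
Social Security tax: $1,658.34 × 0.0518 = $85.90
Medicare tax: $1,658.34 × 0.018 = $29.85
Parking deduction: $57.68
Total deductions = $63.51 + $112.77 + $15.86 + $189.70 + $120.05 + $85.90 + $29.85 + $57.68 = $675.32
Net pay = $1,658.34 − $675.32 = $983.02

$983.02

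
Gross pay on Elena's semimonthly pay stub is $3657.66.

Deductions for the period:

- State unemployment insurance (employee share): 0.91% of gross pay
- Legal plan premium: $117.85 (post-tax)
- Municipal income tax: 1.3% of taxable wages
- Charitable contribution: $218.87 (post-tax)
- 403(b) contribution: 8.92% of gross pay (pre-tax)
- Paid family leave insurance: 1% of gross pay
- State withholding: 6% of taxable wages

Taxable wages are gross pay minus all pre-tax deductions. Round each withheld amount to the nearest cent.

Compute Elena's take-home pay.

$2681.63

403(b) contribution: $3657.66 × 0.0892 = $326.26
Taxable wages = $3657.66 − $326.26 = $3331.40
State withholding: $3331.40 × 0.06 = $199.88
Municipal income tax: $3331.40 × 0.013 = $43.31
State unemployment insurance (employee share): $3657.66 × 0.0091 = $33.28
Paid family leave insurance: $3657.66 × 0.01 = $36.58
Legal plan premium: $117.85
Charitable contribution: $218.87
Total deductions = $326.26 + $199.88 + $43.31 + $33.28 + $36.58 + $117.85 + $218.87 = $976.03
Net pay = $3657.66 − $976.03 = $2681.63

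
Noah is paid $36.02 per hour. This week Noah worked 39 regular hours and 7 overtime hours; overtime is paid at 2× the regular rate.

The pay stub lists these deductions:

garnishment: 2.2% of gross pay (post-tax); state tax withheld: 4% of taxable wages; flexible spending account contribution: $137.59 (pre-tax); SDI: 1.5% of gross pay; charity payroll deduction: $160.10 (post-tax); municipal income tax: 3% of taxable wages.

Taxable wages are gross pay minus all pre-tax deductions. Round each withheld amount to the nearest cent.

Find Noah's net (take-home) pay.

$1,416.73

Regular pay: 39 × $36.02 = $1,404.78
Overtime pay: 7 × $36.02 × 2 = $504.28
Gross pay = $1,404.78 + $504.28 = $1,909.06
Flexible spending account contribution: $137.59
Taxable wages = $1,909.06 − $137.59 = $1,771.47
Municipal income tax: $1,771.47 × 0.03 = $53.14
State tax withheld: $1,771.47 × 0.04 = $70.86
SDI: $1,909.06 × 0.015 = $28.64
Garnishment: $1,909.06 × 0.022 = $42.00
Charity payroll deduction: $160.10
Total deductions = $137.59 + $53.14 + $70.86 + $28.64 + $42.00 + $160.10 = $492.33
Net pay = $1,909.06 − $492.33 = $1,416.73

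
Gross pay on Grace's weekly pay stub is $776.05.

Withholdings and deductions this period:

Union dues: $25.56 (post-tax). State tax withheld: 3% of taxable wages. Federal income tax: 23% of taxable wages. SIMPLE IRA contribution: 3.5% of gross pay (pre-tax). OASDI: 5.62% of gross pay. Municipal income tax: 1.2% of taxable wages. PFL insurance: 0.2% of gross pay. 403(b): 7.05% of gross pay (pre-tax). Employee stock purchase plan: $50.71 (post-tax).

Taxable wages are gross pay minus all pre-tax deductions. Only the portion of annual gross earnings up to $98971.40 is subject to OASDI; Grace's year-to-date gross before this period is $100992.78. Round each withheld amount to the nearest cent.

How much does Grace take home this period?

SIMPLE IRA contribution: $776.05 × 0.035 = $27.16
403(b): $776.05 × 0.0705 = $54.71
Pre-tax total = $27.16 + $54.71 = $81.87
Taxable wages = $776.05 − $81.87 = $694.18
State tax withheld: $694.18 × 0.03 = $20.83
Municipal income tax: $694.18 × 0.012 = $8.33
Federal income tax: $694.18 × 0.23 = $159.66
PFL insurance: $776.05 × 0.002 = $1.55
OASDI: annual cap $98971.40 already reached (YTD $100992.78), so $0.00
Union dues: $25.56
Employee stock purchase plan: $50.71
Total deductions = $27.16 + $54.71 + $20.83 + $8.33 + $159.66 + $1.55 + $0.00 + $25.56 + $50.71 = $348.51
Net pay = $776.05 − $348.51 = $427.54

$427.54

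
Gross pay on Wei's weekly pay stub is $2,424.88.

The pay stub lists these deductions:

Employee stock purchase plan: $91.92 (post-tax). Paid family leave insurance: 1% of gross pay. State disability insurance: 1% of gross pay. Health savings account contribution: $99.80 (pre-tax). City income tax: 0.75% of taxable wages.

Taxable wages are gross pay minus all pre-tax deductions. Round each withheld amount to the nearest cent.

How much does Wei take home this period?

Health savings account contribution: $99.80
Taxable wages = $2,424.88 − $99.80 = $2,325.08
City income tax: $2,325.08 × 0.0075 = $17.44
State disability insurance: $2,424.88 × 0.01 = $24.25
Paid family leave insurance: $2,424.88 × 0.01 = $24.25
Employee stock purchase plan: $91.92
Total deductions = $99.80 + $17.44 + $24.25 + $24.25 + $91.92 = $257.66
Net pay = $2,424.88 − $257.66 = $2,167.22

$2,167.22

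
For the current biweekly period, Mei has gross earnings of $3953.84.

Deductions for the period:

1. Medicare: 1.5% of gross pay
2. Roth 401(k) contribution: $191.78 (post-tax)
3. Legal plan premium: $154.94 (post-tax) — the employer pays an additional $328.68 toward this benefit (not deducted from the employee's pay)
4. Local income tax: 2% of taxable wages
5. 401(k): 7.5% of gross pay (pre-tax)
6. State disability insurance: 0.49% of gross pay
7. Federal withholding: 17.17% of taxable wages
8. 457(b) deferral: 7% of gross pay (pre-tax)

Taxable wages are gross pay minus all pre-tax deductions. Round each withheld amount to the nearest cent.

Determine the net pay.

401(k): $3953.84 × 0.075 = $296.54
457(b) deferral: $3953.84 × 0.07 = $276.77
Pre-tax total = $296.54 + $276.77 = $573.31
Taxable wages = $3953.84 − $573.31 = $3380.53
Federal withholding: $3380.53 × 0.1717 = $580.44
Local income tax: $3380.53 × 0.02 = $67.61
Medicare: $3953.84 × 0.015 = $59.31
State disability insurance: $3953.84 × 0.0049 = $19.37
Roth 401(k) contribution: $191.78
Legal plan premium: $154.94
(Employer's $328.68 toward legal plan premium is not withheld from the employee.)
Total deductions = $296.54 + $276.77 + $580.44 + $67.61 + $59.31 + $19.37 + $191.78 + $154.94 = $1646.76
Net pay = $3953.84 − $1646.76 = $2307.08

$2307.08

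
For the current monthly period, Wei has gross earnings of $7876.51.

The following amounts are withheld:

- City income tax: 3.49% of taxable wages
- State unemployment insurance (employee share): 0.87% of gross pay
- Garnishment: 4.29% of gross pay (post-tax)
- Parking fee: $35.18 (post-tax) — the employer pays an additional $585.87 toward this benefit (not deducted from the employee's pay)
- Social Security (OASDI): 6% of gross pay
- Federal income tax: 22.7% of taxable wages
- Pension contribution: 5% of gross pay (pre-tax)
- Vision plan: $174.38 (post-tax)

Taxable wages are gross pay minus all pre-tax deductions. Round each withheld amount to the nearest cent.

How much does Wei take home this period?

Pension contribution: $7876.51 × 0.05 = $393.83
Taxable wages = $7876.51 − $393.83 = $7482.68
Federal income tax: $7482.68 × 0.227 = $1698.57
City income tax: $7482.68 × 0.0349 = $261.15
State unemployment insurance (employee share): $7876.51 × 0.0087 = $68.53
Social Security (OASDI): $7876.51 × 0.06 = $472.59
Garnishment: $7876.51 × 0.0429 = $337.90
Parking fee: $35.18
Vision plan: $174.38
(Employer's $585.87 toward parking fee is not withheld from the employee.)
Total deductions = $393.83 + $1698.57 + $261.15 + $68.53 + $472.59 + $337.90 + $35.18 + $174.38 = $3442.13
Net pay = $7876.51 − $3442.13 = $4434.38

$4434.38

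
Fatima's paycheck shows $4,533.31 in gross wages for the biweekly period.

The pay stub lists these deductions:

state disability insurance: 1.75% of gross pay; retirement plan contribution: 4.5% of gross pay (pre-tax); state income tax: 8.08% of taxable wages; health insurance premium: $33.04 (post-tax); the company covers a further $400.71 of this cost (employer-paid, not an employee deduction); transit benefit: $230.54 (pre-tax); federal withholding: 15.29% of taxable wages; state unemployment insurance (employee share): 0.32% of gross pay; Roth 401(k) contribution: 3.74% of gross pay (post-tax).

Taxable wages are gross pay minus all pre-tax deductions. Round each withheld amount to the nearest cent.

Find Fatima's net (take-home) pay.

$2,844.46

Transit benefit: $230.54
Retirement plan contribution: $4,533.31 × 0.045 = $204.00
Pre-tax total = $230.54 + $204.00 = $434.54
Taxable wages = $4,533.31 − $434.54 = $4,098.77
State income tax: $4,098.77 × 0.0808 = $331.18
Federal withholding: $4,098.77 × 0.1529 = $626.70
State disability insurance: $4,533.31 × 0.0175 = $79.33
State unemployment insurance (employee share): $4,533.31 × 0.0032 = $14.51
Roth 401(k) contribution: $4,533.31 × 0.0374 = $169.55
Health insurance premium: $33.04
(Employer's $400.71 toward health insurance premium is not withheld from the employee.)
Total deductions = $230.54 + $204.00 + $331.18 + $626.70 + $79.33 + $14.51 + $169.55 + $33.04 = $1,688.85
Net pay = $4,533.31 − $1,688.85 = $2,844.46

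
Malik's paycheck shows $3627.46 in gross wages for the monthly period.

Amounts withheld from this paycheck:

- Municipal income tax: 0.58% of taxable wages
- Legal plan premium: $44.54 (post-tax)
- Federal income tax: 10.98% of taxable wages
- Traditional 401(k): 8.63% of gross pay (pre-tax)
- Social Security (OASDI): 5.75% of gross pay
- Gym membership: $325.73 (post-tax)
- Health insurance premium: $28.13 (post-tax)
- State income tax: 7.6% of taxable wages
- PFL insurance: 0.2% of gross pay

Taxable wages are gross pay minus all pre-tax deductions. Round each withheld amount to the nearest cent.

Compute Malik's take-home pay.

Traditional 401(k): $3627.46 × 0.0863 = $313.05
Taxable wages = $3627.46 − $313.05 = $3314.41
State income tax: $3314.41 × 0.076 = $251.90
Federal income tax: $3314.41 × 0.1098 = $363.92
Municipal income tax: $3314.41 × 0.0058 = $19.22
Social Security (OASDI): $3627.46 × 0.0575 = $208.58
PFL insurance: $3627.46 × 0.002 = $7.25
Gym membership: $325.73
Health insurance premium: $28.13
Legal plan premium: $44.54
Total deductions = $313.05 + $251.90 + $363.92 + $19.22 + $208.58 + $7.25 + $325.73 + $28.13 + $44.54 = $1562.32
Net pay = $3627.46 − $1562.32 = $2065.14

$2065.14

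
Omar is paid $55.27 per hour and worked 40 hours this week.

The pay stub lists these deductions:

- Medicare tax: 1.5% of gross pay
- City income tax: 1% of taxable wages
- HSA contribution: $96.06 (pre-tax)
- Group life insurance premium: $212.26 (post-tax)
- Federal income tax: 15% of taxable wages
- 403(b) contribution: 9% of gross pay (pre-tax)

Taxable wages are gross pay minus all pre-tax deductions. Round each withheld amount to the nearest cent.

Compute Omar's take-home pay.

$1,363.82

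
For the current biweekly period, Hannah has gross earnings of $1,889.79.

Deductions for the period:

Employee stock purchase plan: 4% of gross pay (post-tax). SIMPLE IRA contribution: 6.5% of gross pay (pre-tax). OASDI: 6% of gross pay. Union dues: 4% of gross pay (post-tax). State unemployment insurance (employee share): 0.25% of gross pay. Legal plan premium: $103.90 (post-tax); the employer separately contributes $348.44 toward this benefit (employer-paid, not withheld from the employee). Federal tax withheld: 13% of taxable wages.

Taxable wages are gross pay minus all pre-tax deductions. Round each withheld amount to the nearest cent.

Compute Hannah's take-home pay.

$1,164.06

SIMPLE IRA contribution: $1,889.79 × 0.065 = $122.84
Taxable wages = $1,889.79 − $122.84 = $1,766.95
Federal tax withheld: $1,766.95 × 0.13 = $229.70
State unemployment insurance (employee share): $1,889.79 × 0.0025 = $4.72
OASDI: $1,889.79 × 0.06 = $113.39
Employee stock purchase plan: $1,889.79 × 0.04 = $75.59
Legal plan premium: $103.90
Union dues: $1,889.79 × 0.04 = $75.59
(Employer's $348.44 toward legal plan premium is not withheld from the employee.)
Total deductions = $122.84 + $229.70 + $4.72 + $113.39 + $75.59 + $103.90 + $75.59 = $725.73
Net pay = $1,889.79 − $725.73 = $1,164.06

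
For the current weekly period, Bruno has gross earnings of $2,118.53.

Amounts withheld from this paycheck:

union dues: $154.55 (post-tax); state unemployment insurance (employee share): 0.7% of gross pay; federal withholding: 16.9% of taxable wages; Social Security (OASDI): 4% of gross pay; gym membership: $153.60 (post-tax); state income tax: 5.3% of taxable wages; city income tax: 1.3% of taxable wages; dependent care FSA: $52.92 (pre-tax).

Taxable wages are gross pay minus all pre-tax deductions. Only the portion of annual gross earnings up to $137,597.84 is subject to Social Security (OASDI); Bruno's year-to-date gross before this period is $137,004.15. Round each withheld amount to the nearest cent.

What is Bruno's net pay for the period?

$1,233.46

Dependent care FSA: $52.92
Taxable wages = $2,118.53 − $52.92 = $2,065.61
Federal withholding: $2,065.61 × 0.169 = $349.09
City income tax: $2,065.61 × 0.013 = $26.85
State income tax: $2,065.61 × 0.053 = $109.48
State unemployment insurance (employee share): $2,118.53 × 0.007 = $14.83
Social Security (OASDI): only $137,597.84 − $137,004.15 = $593.69 of this check is subject → $593.69 × 0.04 = $23.75
Union dues: $154.55
Gym membership: $153.60
Total deductions = $52.92 + $349.09 + $26.85 + $109.48 + $14.83 + $23.75 + $154.55 + $153.60 = $885.07
Net pay = $2,118.53 − $885.07 = $1,233.46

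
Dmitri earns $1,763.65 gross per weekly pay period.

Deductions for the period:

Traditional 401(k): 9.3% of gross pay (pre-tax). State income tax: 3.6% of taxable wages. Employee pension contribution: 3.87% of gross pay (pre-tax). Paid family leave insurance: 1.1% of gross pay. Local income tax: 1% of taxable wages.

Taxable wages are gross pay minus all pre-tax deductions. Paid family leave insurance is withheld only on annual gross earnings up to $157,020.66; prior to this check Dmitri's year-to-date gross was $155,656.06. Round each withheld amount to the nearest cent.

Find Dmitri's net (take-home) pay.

$1,445.93

Employee pension contribution: $1,763.65 × 0.0387 = $68.25
Traditional 401(k): $1,763.65 × 0.093 = $164.02
Pre-tax total = $68.25 + $164.02 = $232.27
Taxable wages = $1,763.65 − $232.27 = $1,531.38
State income tax: $1,531.38 × 0.036 = $55.13
Local income tax: $1,531.38 × 0.01 = $15.31
Paid family leave insurance: only $157,020.66 − $155,656.06 = $1,364.60 of this check is subject → $1,364.60 × 0.011 = $15.01
Total deductions = $68.25 + $164.02 + $55.13 + $15.31 + $15.01 = $317.72
Net pay = $1,763.65 − $317.72 = $1,445.93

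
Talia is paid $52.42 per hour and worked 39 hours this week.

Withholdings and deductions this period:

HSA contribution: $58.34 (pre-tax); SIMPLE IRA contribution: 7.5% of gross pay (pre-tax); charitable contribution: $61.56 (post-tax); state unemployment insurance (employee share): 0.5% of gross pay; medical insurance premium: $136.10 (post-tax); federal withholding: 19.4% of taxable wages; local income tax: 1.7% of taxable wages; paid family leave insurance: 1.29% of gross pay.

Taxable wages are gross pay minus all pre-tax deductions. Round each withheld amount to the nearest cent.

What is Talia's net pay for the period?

Gross pay: 39 × $52.42 = $2,044.38
SIMPLE IRA contribution: $2,044.38 × 0.075 = $153.33
HSA contribution: $58.34
Pre-tax total = $153.33 + $58.34 = $211.67
Taxable wages = $2,044.38 − $211.67 = $1,832.71
Federal withholding: $1,832.71 × 0.194 = $355.55
Local income tax: $1,832.71 × 0.017 = $31.16
State unemployment insurance (employee share): $2,044.38 × 0.005 = $10.22
Paid family leave insurance: $2,044.38 × 0.0129 = $26.37
Charitable contribution: $61.56
Medical insurance premium: $136.10
Total deductions = $153.33 + $58.34 + $355.55 + $31.16 + $10.22 + $26.37 + $61.56 + $136.10 = $832.63
Net pay = $2,044.38 − $832.63 = $1,211.75

$1,211.75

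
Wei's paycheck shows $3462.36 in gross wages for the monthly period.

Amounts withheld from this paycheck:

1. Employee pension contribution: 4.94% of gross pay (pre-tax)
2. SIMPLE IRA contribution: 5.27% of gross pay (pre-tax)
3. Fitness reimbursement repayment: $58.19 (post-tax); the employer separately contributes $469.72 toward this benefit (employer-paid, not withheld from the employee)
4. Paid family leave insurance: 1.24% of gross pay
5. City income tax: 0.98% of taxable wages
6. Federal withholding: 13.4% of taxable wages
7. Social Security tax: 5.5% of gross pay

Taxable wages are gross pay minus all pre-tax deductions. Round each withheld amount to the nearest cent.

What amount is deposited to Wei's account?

$2370.24

SIMPLE IRA contribution: $3462.36 × 0.0527 = $182.47
Employee pension contribution: $3462.36 × 0.0494 = $171.04
Pre-tax total = $182.47 + $171.04 = $353.51
Taxable wages = $3462.36 − $353.51 = $3108.85
Federal withholding: $3108.85 × 0.134 = $416.59
City income tax: $3108.85 × 0.0098 = $30.47
Paid family leave insurance: $3462.36 × 0.0124 = $42.93
Social Security tax: $3462.36 × 0.055 = $190.43
Fitness reimbursement repayment: $58.19
(Employer's $469.72 toward fitness reimbursement repayment is not withheld from the employee.)
Total deductions = $182.47 + $171.04 + $416.59 + $30.47 + $42.93 + $190.43 + $58.19 = $1092.12
Net pay = $3462.36 − $1092.12 = $2370.24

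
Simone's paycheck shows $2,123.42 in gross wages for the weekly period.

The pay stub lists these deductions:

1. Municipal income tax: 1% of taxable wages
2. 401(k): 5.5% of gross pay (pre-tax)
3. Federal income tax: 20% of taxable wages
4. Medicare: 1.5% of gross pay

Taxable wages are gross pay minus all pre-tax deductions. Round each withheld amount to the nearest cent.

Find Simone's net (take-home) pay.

401(k): $2,123.42 × 0.055 = $116.79
Taxable wages = $2,123.42 − $116.79 = $2,006.63
Federal income tax: $2,006.63 × 0.2 = $401.33
Municipal income tax: $2,006.63 × 0.01 = $20.07
Medicare: $2,123.42 × 0.015 = $31.85
Total deductions = $116.79 + $401.33 + $20.07 + $31.85 = $570.04
Net pay = $2,123.42 − $570.04 = $1,553.38

$1,553.38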